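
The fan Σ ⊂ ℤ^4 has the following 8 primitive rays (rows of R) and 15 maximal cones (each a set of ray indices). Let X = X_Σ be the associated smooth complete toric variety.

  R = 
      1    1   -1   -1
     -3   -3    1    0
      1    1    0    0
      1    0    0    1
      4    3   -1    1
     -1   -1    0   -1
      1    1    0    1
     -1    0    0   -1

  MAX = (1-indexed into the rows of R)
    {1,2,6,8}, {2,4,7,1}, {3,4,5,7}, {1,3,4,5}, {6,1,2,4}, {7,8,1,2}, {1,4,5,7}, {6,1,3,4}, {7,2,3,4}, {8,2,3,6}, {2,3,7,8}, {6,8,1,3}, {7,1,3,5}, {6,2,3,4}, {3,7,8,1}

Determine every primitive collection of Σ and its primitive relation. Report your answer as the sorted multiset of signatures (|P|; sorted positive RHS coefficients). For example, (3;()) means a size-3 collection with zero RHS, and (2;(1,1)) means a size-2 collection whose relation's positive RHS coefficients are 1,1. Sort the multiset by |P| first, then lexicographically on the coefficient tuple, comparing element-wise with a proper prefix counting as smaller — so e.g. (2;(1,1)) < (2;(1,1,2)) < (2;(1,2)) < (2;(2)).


Minimal non-faces — 7 found among 8 rays, 15 max cones:

  • {4,8}:  v_{4} + v_{8} = 0  so sig = (2;())
  • {6,7}:  v_{6} + v_{7} = 0  so sig = (2;())
  • {2,5}:  v_{2} + v_{5} = v_{4}  so sig = (2;(1))
  • {5,6}:  v_{5} + v_{6} = v_{1} + v_{3} + v_{4}  so sig = (2;(1,1,1))
  • {5,8}:  v_{5} + v_{8} = v_{1} + v_{3} + v_{7}  so sig = (2;(1,1,1))
  • {1,2,3}:  v_{1} + v_{2} + v_{3} = v_{6}  so sig = (3;(1))
  • {1,3,4,7}:  v_{1} + v_{3} + v_{4} + v_{7} = v_{5}  so sig = (4;(1))

so the primitive-relation signature multiset is
[(2;()), (2;()), (2;(1)), (2;(1,1,1)), (2;(1,1,1)), (3;(1)), (4;(1))]


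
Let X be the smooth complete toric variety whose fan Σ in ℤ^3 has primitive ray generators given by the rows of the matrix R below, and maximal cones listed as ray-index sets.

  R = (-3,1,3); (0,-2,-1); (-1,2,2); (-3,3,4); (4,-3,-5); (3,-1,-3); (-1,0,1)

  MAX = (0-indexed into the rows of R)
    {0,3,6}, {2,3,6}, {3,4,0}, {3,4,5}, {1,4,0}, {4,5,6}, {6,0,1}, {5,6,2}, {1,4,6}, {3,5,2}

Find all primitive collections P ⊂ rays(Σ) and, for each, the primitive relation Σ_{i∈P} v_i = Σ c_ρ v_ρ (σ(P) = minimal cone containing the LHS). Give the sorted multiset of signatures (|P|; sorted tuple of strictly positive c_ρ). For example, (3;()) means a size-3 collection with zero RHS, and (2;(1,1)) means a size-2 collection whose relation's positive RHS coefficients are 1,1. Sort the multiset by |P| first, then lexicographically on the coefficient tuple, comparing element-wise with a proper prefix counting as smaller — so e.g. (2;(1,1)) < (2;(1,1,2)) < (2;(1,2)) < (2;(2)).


Minimal non-faces — 9 found among 7 rays, 10 max cones:

  • {0,5}:  v_{0} + v_{5} = 0  ⇒ sig = (2;())
  • {1,2}:  v_{1} + v_{2} = v_{6}  ⇒ sig = (2;(1))
  • {1,3}:  v_{1} + v_{3} = v_{0}  ⇒ sig = (2;(1))
  • {2,4}:  v_{2} + v_{4} = v_{5}  ⇒ sig = (2;(1))
  • {0,2}:  v_{0} + v_{2} = v_{3} + v_{6}  ⇒ sig = (2;(1,1))
  • {1,5}:  v_{1} + v_{5} = v_{4} + v_{6}  ⇒ sig = (2;(1,1))
  • {3,4,6}:  v_{3} + v_{4} + v_{6} = 0  ⇒ sig = (3;())
  • {0,4,6}:  v_{0} + v_{4} + v_{6} = v_{1}  ⇒ sig = (3;(1))
  • {3,5,6}:  v_{3} + v_{5} + v_{6} = v_{2}  ⇒ sig = (3;(1))

so the primitive-relation signature multiset is
    (2;())
    (2;(1))
    (2;(1))
    (2;(1))
    (2;(1,1))
    (2;(1,1))
    (3;())
    (3;(1))
    (3;(1))


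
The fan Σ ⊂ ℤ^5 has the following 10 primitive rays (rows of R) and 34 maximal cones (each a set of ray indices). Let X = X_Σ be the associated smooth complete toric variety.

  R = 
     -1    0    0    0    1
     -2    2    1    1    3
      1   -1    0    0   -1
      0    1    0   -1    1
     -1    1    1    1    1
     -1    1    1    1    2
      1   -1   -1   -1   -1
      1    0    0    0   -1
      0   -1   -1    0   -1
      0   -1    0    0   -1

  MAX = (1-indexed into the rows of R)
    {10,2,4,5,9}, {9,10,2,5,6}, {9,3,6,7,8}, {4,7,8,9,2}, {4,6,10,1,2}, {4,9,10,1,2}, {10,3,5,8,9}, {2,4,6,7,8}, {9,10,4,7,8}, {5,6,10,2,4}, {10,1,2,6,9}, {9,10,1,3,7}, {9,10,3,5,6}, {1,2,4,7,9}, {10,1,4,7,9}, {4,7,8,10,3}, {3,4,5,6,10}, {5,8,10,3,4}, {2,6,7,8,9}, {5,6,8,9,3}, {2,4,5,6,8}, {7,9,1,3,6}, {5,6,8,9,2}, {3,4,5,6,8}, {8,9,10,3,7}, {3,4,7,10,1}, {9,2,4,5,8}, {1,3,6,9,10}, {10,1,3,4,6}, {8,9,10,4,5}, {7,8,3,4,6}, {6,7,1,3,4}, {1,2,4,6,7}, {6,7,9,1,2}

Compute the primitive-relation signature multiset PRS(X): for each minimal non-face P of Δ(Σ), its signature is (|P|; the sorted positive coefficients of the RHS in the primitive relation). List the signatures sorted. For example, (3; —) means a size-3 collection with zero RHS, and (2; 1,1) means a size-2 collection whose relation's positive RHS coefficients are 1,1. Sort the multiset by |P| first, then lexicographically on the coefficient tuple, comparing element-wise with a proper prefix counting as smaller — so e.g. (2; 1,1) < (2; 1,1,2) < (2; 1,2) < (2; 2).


Σ has 10 primitive collections:

  P = {1,8}:  v_{1} + v_{8} = 0 ; sig = (2; —)
  P = {5,7}:  v_{5} + v_{7} = 0 ; sig = (2; —)
  P = {2,3}:  v_{2} + v_{3} = v_{6} ; sig = (2; 1)
  P = {1,5}:  v_{1} + v_{5} = v_{2} + v_{10} ; sig = (2; 1,1)
  P = {2,7,10}:  v_{2} + v_{7} + v_{10} = v_{1} ; sig = (3; 1)
  P = {2,8,10}:  v_{2} + v_{8} + v_{10} = v_{5} ; sig = (3; 1)
  P = {3,4,9}:  v_{3} + v_{4} + v_{9} = v_{7} ; sig = (3; 1)
  P = {4,6,9}:  v_{4} + v_{6} + v_{9} = v_{2} + v_{7} ; sig = (3; 1,1)
  P = {6,7,10}:  v_{6} + v_{7} + v_{10} = v_{1} + v_{3} ; sig = (3; 1,1)
  P = {6,8,10}:  v_{6} + v_{8} + v_{10} = v_{3} + v_{5} ; sig = (3; 1,1)

Sorted signature multiset PRS(X):
    |P|=2: 4 collections, coeffs (), (), (1), (1,1)
    |P|=3: 6 collections, coeffs (1), (1), (1), (1,1), (1,1), (1,1)


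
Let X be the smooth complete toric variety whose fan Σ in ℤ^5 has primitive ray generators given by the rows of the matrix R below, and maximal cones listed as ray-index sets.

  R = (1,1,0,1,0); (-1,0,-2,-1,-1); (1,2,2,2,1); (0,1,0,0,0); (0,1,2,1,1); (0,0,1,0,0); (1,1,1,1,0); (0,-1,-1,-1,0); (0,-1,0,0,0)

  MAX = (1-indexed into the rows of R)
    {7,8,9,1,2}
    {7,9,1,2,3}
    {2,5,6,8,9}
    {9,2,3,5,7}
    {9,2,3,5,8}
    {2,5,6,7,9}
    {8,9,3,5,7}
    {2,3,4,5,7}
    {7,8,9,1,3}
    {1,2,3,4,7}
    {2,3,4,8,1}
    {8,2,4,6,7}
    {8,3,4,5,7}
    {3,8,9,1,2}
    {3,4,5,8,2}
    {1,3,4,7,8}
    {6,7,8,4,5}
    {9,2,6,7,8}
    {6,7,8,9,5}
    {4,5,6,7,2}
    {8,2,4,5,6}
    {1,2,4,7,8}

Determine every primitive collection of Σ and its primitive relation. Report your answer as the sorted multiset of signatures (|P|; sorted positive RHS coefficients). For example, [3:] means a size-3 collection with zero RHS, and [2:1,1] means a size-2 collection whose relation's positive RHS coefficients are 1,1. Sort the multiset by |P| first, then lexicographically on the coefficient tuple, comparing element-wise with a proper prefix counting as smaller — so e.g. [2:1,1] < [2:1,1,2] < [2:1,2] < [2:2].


Minimal non-faces — 6 found among 9 rays, 22 max cones:

  P = {4,9}:  v_{4} + v_{9} = 0  ⇒ sig = [2:]
  P = {1,5}:  v_{1} + v_{5} = v_{3}  ⇒ sig = [2:1]
  P = {1,6}:  v_{1} + v_{6} = v_{7}  ⇒ sig = [2:1]
  P = {3,6}:  v_{3} + v_{6} = v_{5} + v_{7}  ⇒ sig = [2:1,1]
  P = {2,5,7,8}:  v_{2} + v_{5} + v_{7} + v_{8} = v_{4}  ⇒ sig = [4:1]
  P = {2,3,7,8}:  v_{2} + v_{3} + v_{7} + v_{8} = v_{1} + v_{4}  ⇒ sig = [4:1,1]

Signatures (|P|; sorted positive RHS coefficients), sorted:
    [2:]
    [2:1]
    [2:1]
    [2:1,1]
    [4:1]
    [4:1,1]


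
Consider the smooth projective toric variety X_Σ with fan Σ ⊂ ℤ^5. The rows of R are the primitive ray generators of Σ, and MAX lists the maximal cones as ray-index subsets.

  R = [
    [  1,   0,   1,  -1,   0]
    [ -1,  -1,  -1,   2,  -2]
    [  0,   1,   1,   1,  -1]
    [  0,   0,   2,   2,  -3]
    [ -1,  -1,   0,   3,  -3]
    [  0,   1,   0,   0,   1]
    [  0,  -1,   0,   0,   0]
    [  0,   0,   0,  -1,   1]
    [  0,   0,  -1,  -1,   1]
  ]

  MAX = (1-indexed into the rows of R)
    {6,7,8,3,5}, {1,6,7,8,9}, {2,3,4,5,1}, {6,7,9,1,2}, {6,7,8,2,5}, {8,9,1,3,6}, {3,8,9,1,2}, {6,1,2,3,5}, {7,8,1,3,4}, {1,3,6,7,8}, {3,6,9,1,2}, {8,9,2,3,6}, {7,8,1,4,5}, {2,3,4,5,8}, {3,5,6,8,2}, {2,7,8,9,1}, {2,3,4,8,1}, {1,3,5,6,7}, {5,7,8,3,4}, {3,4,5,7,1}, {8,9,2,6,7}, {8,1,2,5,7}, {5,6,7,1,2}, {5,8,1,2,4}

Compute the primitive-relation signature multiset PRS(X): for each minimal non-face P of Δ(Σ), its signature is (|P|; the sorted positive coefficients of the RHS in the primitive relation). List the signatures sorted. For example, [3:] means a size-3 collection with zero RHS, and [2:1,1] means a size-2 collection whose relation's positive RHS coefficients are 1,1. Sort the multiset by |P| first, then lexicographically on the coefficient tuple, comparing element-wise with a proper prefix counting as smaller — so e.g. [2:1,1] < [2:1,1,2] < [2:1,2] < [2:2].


9 minimal non-faces of Δ(Σ) (on 9 rays):

  P = {5,9}:  v_{5} + v_{9} = v_{2}  ⟹  sig = [2:1]
  P = {4,9}:  v_{4} + v_{9} = v_{1} + v_{2} + v_{3} + v_{8}  ⟹  sig = [2:1,1,1,1]
  P = {4,6}:  v_{4} + v_{6} = 2·v_{3} + v_{7}  ⟹  sig = [2:1,2]
  P = {3,7,9}:  v_{3} + v_{7} + v_{9} = 0  ⟹  sig = [3:]
  P = {2,3,7}:  v_{2} + v_{3} + v_{7} = v_{5}  ⟹  sig = [3:1]
  P = {2,4,7}:  v_{2} + v_{4} + v_{7} = v_{1} + 2·v_{5} + v_{8}  ⟹  sig = [3:1,1,2]
  P = {1,2,6,8}:  v_{1} + v_{2} + v_{6} + v_{8} = 0  ⟹  sig = [4:]
  P = {1,3,5,8}:  v_{1} + v_{3} + v_{5} + v_{8} = v_{4}  ⟹  sig = [4:1]
  P = {1,5,6,8}:  v_{1} + v_{5} + v_{6} + v_{8} = v_{3} + v_{7}  ⟹  sig = [4:1,1]

Signatures (|P|; sorted positive RHS coefficients), sorted:
[[2:1], [2:1,1,1,1], [2:1,2], [3:], [3:1], [3:1,1,2], [4:], [4:1], [4:1,1]]


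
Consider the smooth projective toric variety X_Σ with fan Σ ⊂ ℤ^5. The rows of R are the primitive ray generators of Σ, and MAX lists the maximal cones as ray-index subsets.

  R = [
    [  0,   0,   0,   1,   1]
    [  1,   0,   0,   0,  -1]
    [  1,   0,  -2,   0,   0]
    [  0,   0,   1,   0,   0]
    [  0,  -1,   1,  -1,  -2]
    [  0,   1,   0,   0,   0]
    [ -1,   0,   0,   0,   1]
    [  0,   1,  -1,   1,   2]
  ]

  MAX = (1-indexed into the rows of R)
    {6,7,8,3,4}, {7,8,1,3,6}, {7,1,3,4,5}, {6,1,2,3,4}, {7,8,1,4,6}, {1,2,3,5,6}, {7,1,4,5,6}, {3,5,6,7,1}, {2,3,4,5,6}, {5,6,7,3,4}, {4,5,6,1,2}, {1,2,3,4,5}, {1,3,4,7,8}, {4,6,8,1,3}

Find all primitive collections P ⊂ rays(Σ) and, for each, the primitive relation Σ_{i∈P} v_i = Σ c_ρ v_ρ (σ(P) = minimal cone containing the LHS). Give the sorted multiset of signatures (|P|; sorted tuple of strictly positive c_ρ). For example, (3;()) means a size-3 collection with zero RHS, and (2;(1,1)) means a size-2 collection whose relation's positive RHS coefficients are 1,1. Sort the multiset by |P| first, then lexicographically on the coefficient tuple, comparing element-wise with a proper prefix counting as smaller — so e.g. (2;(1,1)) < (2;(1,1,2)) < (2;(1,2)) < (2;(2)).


Δ(Σ) — 8 vertices, 5 min non-faces:

  {2,7}:  v_{2} + v_{7} = 0 ; sig = (2;())
  {5,8}:  v_{5} + v_{8} = 0 ; sig = (2;())
  {2,8}:  v_{2} + v_{8} = v_{1} + v_{3} + v_{4} + v_{6} ; sig = (2;(1,1,1,1))
  {1,3,4,5,6}:  v_{1} + v_{3} + v_{4} + v_{5} + v_{6} = v_{2} ; sig = (5;(1))
  {1,3,4,6,7}:  v_{1} + v_{3} + v_{4} + v_{6} + v_{7} = v_{8} ; sig = (5;(1))

Sorted signature multiset PRS(X):
    |P|=2: 3 collections, coeffs (), (), (1,1,1,1)
    |P|=5: 2 collections, coeffs (1), (1)


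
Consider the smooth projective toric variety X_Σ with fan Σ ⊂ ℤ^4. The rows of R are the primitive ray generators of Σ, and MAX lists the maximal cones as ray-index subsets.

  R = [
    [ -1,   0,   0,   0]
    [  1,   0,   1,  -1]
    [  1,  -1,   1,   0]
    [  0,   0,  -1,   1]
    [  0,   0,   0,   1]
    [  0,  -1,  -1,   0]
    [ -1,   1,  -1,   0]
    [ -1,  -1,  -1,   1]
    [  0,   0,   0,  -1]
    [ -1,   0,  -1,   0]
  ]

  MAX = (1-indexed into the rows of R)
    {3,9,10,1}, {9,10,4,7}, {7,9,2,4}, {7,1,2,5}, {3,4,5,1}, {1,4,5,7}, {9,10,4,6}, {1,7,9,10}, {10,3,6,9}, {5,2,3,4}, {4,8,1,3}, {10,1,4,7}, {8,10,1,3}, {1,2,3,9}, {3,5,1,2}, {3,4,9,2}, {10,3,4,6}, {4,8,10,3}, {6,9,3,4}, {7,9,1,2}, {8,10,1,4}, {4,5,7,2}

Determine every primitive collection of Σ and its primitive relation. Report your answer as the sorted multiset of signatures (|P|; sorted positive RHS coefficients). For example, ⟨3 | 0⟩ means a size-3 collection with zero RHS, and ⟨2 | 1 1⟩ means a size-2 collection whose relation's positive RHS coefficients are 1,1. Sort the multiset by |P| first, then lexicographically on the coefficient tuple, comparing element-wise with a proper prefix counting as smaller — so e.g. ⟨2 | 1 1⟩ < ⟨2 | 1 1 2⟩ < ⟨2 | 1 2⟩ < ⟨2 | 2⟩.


The 17 primitive collections of Σ (r=10, n=4):

  P={3,7}:  v_{3} + v_{7} = 0  so sig = ⟨2 | 0⟩
  P={5,9}:  v_{5} + v_{9} = 0  so sig = ⟨2 | 0⟩
  P={2,10}:  v_{2} + v_{10} = v_{9}  so sig = ⟨2 | 1⟩
  P={2,8}:  v_{2} + v_{8} = v_{3} + v_{10}  so sig = ⟨2 | 1 1⟩
  P={5,10}:  v_{5} + v_{10} = v_{1} + v_{4}  so sig = ⟨2 | 1 1⟩
  P={5,6}:  v_{5} + v_{6} = v_{3} + v_{4} + v_{10}  so sig = ⟨2 | 1 1 1⟩
  P={6,7}:  v_{6} + v_{7} = v_{4} + v_{9} + v_{10}  so sig = ⟨2 | 1 1 1⟩
  P={7,8}:  v_{7} + v_{8} = v_{1} + v_{4} + v_{10}  so sig = ⟨2 | 1 1 1⟩
  P={2,6}:  v_{2} + v_{6} = v_{3} + v_{4} + 2·v_{9}  so sig = ⟨2 | 1 1 2⟩
  P={1,6}:  v_{1} + v_{6} = v_{3} + 2·v_{10}  so sig = ⟨2 | 1 2⟩
  P={8,9}:  v_{8} + v_{9} = v_{3} + 2·v_{10}  so sig = ⟨2 | 1 2⟩
  P={5,8}:  v_{5} + v_{8} = 2·v_{1} + v_{3} + 2·v_{4}  so sig = ⟨2 | 1 2 2⟩
  P={6,8}:  v_{6} + v_{8} = 2·v_{3} + v_{4} + 3·v_{10}  so sig = ⟨2 | 1 2 3⟩
  P={1,2,4}:  v_{1} + v_{2} + v_{4} = 0  so sig = ⟨3 | 0⟩
  P={1,4,9}:  v_{1} + v_{4} + v_{9} = v_{10}  so sig = ⟨3 | 1⟩
  P={1,3,4,10}:  v_{1} + v_{3} + v_{4} + v_{10} = v_{8}  so sig = ⟨4 | 1⟩
  P={3,4,9,10}:  v_{3} + v_{4} + v_{9} + v_{10} = v_{6}  so sig = ⟨4 | 1⟩

so the primitive-relation signature multiset is
{ ⟨2 | 0⟩ ×2,  ⟨2 | 1⟩,  ⟨2 | 1 1⟩ ×2,  ⟨2 | 1 1 1⟩ ×3,  ⟨2 | 1 1 2⟩,  ⟨2 | 1 2⟩ ×2,  ⟨2 | 1 2 2⟩,  ⟨2 | 1 2 3⟩,  ⟨3 | 0⟩,  ⟨3 | 1⟩,  ⟨4 | 1⟩ ×2 }


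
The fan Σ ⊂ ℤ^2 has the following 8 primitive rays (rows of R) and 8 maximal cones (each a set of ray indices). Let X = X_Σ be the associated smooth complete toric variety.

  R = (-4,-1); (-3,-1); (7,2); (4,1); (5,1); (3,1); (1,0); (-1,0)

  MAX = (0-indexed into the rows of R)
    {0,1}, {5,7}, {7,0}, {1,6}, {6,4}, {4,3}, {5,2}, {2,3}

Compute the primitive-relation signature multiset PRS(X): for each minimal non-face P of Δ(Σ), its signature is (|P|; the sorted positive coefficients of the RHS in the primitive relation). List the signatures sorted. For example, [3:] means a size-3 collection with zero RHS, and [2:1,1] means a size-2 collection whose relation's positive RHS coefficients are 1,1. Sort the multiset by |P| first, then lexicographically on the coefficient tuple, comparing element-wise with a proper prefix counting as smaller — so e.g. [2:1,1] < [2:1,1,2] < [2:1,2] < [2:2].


20 minimal non-faces of Δ(Σ) (on 8 rays):

  P = {0,3}:  v_{0} + v_{3} = 0  ⇒ sig = [2:]
  P = {1,5}:  v_{1} + v_{5} = 0  ⇒ sig = [2:]
  P = {6,7}:  v_{6} + v_{7} = 0  ⇒ sig = [2:]
  P = {0,2}:  v_{0} + v_{2} = v_{5}  ⇒ sig = [2:1]
  P = {0,4}:  v_{0} + v_{4} = v_{6}  ⇒ sig = [2:1]
  P = {0,5}:  v_{0} + v_{5} = v_{7}  ⇒ sig = [2:1]
  P = {0,6}:  v_{0} + v_{6} = v_{1}  ⇒ sig = [2:1]
  P = {1,2}:  v_{1} + v_{2} = v_{3}  ⇒ sig = [2:1]
  P = {1,3}:  v_{1} + v_{3} = v_{6}  ⇒ sig = [2:1]
  P = {1,7}:  v_{1} + v_{7} = v_{0}  ⇒ sig = [2:1]
  P = {3,5}:  v_{3} + v_{5} = v_{2}  ⇒ sig = [2:1]
  P = {3,6}:  v_{3} + v_{6} = v_{4}  ⇒ sig = [2:1]
  P = {3,7}:  v_{3} + v_{7} = v_{5}  ⇒ sig = [2:1]
  P = {4,7}:  v_{4} + v_{7} = v_{3}  ⇒ sig = [2:1]
  P = {5,6}:  v_{5} + v_{6} = v_{3}  ⇒ sig = [2:1]
  P = {1,4}:  v_{1} + v_{4} = 2·v_{6}  ⇒ sig = [2:2]
  P = {2,6}:  v_{2} + v_{6} = 2·v_{3}  ⇒ sig = [2:2]
  P = {2,7}:  v_{2} + v_{7} = 2·v_{5}  ⇒ sig = [2:2]
  P = {4,5}:  v_{4} + v_{5} = 2·v_{3}  ⇒ sig = [2:2]
  P = {2,4}:  v_{2} + v_{4} = 3·v_{3}  ⇒ sig = [2:3]

Hence PRS(X_Σ) =
[[2:], [2:], [2:], [2:1], [2:1], [2:1], [2:1], [2:1], [2:1], [2:1], [2:1], [2:1], [2:1], [2:1], [2:1], [2:2], [2:2], [2:2], [2:2], [2:3]]


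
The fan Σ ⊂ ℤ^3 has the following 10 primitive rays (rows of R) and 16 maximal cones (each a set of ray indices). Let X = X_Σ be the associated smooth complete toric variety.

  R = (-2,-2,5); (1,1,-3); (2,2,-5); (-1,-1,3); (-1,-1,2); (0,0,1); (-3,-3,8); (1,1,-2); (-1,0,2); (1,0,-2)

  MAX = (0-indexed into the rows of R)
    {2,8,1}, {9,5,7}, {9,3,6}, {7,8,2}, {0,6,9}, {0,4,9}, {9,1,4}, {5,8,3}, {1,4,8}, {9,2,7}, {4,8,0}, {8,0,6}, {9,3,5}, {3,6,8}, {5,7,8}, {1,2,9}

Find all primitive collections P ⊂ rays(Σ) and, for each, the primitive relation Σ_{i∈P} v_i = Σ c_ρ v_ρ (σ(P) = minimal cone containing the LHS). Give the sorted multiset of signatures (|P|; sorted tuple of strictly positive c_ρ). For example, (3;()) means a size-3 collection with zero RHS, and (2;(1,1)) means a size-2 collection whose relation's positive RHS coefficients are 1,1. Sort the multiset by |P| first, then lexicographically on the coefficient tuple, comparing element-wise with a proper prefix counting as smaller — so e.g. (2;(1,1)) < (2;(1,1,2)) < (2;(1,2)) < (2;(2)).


The 21 primitive collections of Σ (r=10, n=3):

  • {0,2}:  v_{0} + v_{2} = 0  ⟹  sig = (2;())
  • {1,3}:  v_{1} + v_{3} = 0  ⟹  sig = (2;())
  • {4,7}:  v_{4} + v_{7} = 0  ⟹  sig = (2;())
  • {8,9}:  v_{8} + v_{9} = 0  ⟹  sig = (2;())
  • {0,1}:  v_{0} + v_{1} = v_{4}  ⟹  sig = (2;(1))
  • {0,3}:  v_{0} + v_{3} = v_{6}  ⟹  sig = (2;(1))
  • {0,7}:  v_{0} + v_{7} = v_{3}  ⟹  sig = (2;(1))
  • {1,5}:  v_{1} + v_{5} = v_{7}  ⟹  sig = (2;(1))
  • {1,6}:  v_{1} + v_{6} = v_{0}  ⟹  sig = (2;(1))
  • {1,7}:  v_{1} + v_{7} = v_{2}  ⟹  sig = (2;(1))
  • {2,3}:  v_{2} + v_{3} = v_{7}  ⟹  sig = (2;(1))
  • {2,4}:  v_{2} + v_{4} = v_{1}  ⟹  sig = (2;(1))
  • {2,6}:  v_{2} + v_{6} = v_{3}  ⟹  sig = (2;(1))
  • {3,4}:  v_{3} + v_{4} = v_{0}  ⟹  sig = (2;(1))
  • {3,7}:  v_{3} + v_{7} = v_{5}  ⟹  sig = (2;(1))
  • {4,5}:  v_{4} + v_{5} = v_{3}  ⟹  sig = (2;(1))
  • {0,5}:  v_{0} + v_{5} = 2·v_{3}  ⟹  sig = (2;(2))
  • {2,5}:  v_{2} + v_{5} = 2·v_{7}  ⟹  sig = (2;(2))
  • {4,6}:  v_{4} + v_{6} = 2·v_{0}  ⟹  sig = (2;(2))
  • {6,7}:  v_{6} + v_{7} = 2·v_{3}  ⟹  sig = (2;(2))
  • {5,6}:  v_{5} + v_{6} = 3·v_{3}  ⟹  sig = (2;(3))

Sorted signature multiset PRS(X):
[(2;()), (2;()), (2;()), (2;()), (2;(1)), (2;(1)), (2;(1)), (2;(1)), (2;(1)), (2;(1)), (2;(1)), (2;(1)), (2;(1)), (2;(1)), (2;(1)), (2;(1)), (2;(2)), (2;(2)), (2;(2)), (2;(2)), (2;(3))]


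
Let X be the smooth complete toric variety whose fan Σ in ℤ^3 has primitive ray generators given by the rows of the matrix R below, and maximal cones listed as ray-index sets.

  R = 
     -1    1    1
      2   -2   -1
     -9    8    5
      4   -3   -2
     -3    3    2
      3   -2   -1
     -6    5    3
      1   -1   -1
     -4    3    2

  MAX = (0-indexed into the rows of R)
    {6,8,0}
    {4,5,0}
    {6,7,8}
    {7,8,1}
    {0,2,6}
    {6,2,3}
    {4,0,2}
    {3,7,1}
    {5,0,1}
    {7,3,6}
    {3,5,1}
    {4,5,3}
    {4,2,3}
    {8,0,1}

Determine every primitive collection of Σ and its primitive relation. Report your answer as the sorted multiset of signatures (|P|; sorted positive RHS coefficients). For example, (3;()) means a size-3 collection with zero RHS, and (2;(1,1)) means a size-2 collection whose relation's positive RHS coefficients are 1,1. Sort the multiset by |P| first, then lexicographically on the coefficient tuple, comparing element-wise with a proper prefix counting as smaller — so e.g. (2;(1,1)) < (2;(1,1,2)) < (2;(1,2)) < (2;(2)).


Σ has 15 primitive collections:

  P = {0,7}:  v_{0} + v_{7} = 0 ; sig = (2;())
  P = {3,8}:  v_{3} + v_{8} = 0 ; sig = (2;())
  P = {0,3}:  v_{0} + v_{3} = v_{5} ; sig = (2;(1))
  P = {1,4}:  v_{1} + v_{4} = v_{0} ; sig = (2;(1))
  P = {1,6}:  v_{1} + v_{6} = v_{8} ; sig = (2;(1))
  P = {4,6}:  v_{4} + v_{6} = v_{2} ; sig = (2;(1))
  P = {5,6}:  v_{5} + v_{6} = v_{4} ; sig = (2;(1))
  P = {5,7}:  v_{5} + v_{7} = v_{3} ; sig = (2;(1))
  P = {5,8}:  v_{5} + v_{8} = v_{0} ; sig = (2;(1))
  P = {1,2}:  v_{1} + v_{2} = v_{0} + v_{6} ; sig = (2;(1,1))
  P = {4,7}:  v_{4} + v_{7} = v_{3} + v_{6} ; sig = (2;(1,1))
  P = {4,8}:  v_{4} + v_{8} = v_{0} + v_{6} ; sig = (2;(1,1))
  P = {2,7}:  v_{2} + v_{7} = v_{3} + 2·v_{6} ; sig = (2;(1,2))
  P = {2,8}:  v_{2} + v_{8} = v_{0} + 2·v_{6} ; sig = (2;(1,2))
  P = {2,5}:  v_{2} + v_{5} = 2·v_{4} ; sig = (2;(2))

Hence PRS(X_Σ) =
[(2;()), (2;()), (2;(1)), (2;(1)), (2;(1)), (2;(1)), (2;(1)), (2;(1)), (2;(1)), (2;(1,1)), (2;(1,1)), (2;(1,1)), (2;(1,2)), (2;(1,2)), (2;(2))]


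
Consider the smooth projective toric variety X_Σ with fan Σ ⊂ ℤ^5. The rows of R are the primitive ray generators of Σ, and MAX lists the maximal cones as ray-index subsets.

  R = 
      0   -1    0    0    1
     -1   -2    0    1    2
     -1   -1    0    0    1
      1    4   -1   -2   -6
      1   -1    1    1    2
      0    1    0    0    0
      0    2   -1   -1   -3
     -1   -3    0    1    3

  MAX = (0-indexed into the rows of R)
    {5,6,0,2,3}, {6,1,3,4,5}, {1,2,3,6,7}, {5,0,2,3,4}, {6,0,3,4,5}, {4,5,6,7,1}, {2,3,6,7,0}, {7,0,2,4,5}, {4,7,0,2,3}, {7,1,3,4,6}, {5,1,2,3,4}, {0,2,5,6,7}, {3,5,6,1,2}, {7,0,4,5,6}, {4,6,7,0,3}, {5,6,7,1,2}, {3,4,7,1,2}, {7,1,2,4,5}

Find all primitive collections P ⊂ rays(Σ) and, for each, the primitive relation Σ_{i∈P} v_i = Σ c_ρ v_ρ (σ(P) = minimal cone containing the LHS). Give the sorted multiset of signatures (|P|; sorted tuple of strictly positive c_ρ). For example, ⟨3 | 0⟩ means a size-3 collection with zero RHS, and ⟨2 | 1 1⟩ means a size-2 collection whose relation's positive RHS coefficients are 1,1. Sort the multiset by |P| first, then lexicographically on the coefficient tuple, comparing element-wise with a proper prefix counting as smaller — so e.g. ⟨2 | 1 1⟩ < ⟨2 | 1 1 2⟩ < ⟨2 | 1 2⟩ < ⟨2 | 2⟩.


Minimal non-faces — 3 found among 8 rays, 18 max cones:

  {0,1}:  v_{0} + v_{1} = v_{7} — sig = ⟨2 | 1⟩
  {2,4,6}:  v_{2} + v_{4} + v_{6} = 0 — sig = ⟨3 | 0⟩
  {3,5,7}:  v_{3} + v_{5} + v_{7} = v_{6} — sig = ⟨3 | 1⟩

Signatures (|P|; sorted positive RHS coefficients), sorted:
[⟨2 | 1⟩, ⟨3 | 0⟩, ⟨3 | 1⟩]


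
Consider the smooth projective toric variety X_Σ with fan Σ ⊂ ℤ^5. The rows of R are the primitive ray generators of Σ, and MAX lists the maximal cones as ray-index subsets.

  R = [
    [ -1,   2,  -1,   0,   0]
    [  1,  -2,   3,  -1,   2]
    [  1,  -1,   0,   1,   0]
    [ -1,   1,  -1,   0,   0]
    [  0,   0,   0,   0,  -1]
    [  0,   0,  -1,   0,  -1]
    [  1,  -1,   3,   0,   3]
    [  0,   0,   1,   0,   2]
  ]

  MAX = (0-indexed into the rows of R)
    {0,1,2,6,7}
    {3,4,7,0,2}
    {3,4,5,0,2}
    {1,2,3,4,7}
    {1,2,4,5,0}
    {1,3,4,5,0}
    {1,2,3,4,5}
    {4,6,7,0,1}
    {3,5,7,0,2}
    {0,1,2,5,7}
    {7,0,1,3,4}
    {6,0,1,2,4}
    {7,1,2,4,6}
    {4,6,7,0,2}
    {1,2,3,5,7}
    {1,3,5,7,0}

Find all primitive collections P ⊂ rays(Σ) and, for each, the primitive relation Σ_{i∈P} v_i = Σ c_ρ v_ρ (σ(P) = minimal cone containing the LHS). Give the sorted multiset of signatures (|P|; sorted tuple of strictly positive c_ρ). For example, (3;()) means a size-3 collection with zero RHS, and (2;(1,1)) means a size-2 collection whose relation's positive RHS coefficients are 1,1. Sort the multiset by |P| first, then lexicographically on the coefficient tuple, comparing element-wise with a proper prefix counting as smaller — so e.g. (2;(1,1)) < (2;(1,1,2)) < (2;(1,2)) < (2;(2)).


Δ(Σ) — 8 vertices, 5 min non-faces:

  P={5,6}:  v_{5} + v_{6} = v_{0} + v_{1} + v_{2} — sig = (2;(1,1,1))
  P={3,6}:  v_{3} + v_{6} = v_{4} + 2·v_{7} — sig = (2;(1,2))
  P={4,5,7}:  v_{4} + v_{5} + v_{7} = 0 — sig = (3;())
  P={0,1,2,3}:  v_{0} + v_{1} + v_{2} + v_{3} = v_{7} — sig = (4;(1))
  P={0,1,2,4,7}:  v_{0} + v_{1} + v_{2} + v_{4} + v_{7} = v_{6} — sig = (5;(1))

so the primitive-relation signature multiset is
[(2;(1,1,1)), (2;(1,2)), (3;()), (4;(1)), (5;(1))]


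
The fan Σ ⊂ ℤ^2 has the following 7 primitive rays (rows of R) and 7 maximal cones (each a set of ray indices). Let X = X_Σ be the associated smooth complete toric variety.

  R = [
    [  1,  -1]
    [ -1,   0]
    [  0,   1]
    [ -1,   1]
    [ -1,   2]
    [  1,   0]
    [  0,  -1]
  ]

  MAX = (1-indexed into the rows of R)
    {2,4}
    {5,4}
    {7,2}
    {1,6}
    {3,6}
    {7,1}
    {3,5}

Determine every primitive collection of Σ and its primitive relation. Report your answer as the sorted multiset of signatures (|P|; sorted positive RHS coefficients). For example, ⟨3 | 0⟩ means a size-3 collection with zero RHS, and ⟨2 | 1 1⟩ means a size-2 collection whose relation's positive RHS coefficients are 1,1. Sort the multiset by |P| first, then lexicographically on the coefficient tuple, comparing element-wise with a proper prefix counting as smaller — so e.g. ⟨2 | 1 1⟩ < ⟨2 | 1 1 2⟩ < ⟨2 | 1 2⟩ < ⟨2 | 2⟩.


Primitive collections (14):

  • {1,4}:  v_{1} + v_{4} = 0  ⇒ sig = ⟨2 | 0⟩
  • {2,6}:  v_{2} + v_{6} = 0  ⇒ sig = ⟨2 | 0⟩
  • {3,7}:  v_{3} + v_{7} = 0  ⇒ sig = ⟨2 | 0⟩
  • {1,2}:  v_{1} + v_{2} = v_{7}  ⇒ sig = ⟨2 | 1⟩
  • {1,3}:  v_{1} + v_{3} = v_{6}  ⇒ sig = ⟨2 | 1⟩
  • {1,5}:  v_{1} + v_{5} = v_{3}  ⇒ sig = ⟨2 | 1⟩
  • {2,3}:  v_{2} + v_{3} = v_{4}  ⇒ sig = ⟨2 | 1⟩
  • {3,4}:  v_{3} + v_{4} = v_{5}  ⇒ sig = ⟨2 | 1⟩
  • {4,6}:  v_{4} + v_{6} = v_{3}  ⇒ sig = ⟨2 | 1⟩
  • {4,7}:  v_{4} + v_{7} = v_{2}  ⇒ sig = ⟨2 | 1⟩
  • {5,7}:  v_{5} + v_{7} = v_{4}  ⇒ sig = ⟨2 | 1⟩
  • {6,7}:  v_{6} + v_{7} = v_{1}  ⇒ sig = ⟨2 | 1⟩
  • {2,5}:  v_{2} + v_{5} = 2·v_{4}  ⇒ sig = ⟨2 | 2⟩
  • {5,6}:  v_{5} + v_{6} = 2·v_{3}  ⇒ sig = ⟨2 | 2⟩

Signatures (|P|; sorted positive RHS coefficients), sorted:
{ ⟨2 | 0⟩ ×3,  ⟨2 | 1⟩ ×9,  ⟨2 | 2⟩ ×2 }


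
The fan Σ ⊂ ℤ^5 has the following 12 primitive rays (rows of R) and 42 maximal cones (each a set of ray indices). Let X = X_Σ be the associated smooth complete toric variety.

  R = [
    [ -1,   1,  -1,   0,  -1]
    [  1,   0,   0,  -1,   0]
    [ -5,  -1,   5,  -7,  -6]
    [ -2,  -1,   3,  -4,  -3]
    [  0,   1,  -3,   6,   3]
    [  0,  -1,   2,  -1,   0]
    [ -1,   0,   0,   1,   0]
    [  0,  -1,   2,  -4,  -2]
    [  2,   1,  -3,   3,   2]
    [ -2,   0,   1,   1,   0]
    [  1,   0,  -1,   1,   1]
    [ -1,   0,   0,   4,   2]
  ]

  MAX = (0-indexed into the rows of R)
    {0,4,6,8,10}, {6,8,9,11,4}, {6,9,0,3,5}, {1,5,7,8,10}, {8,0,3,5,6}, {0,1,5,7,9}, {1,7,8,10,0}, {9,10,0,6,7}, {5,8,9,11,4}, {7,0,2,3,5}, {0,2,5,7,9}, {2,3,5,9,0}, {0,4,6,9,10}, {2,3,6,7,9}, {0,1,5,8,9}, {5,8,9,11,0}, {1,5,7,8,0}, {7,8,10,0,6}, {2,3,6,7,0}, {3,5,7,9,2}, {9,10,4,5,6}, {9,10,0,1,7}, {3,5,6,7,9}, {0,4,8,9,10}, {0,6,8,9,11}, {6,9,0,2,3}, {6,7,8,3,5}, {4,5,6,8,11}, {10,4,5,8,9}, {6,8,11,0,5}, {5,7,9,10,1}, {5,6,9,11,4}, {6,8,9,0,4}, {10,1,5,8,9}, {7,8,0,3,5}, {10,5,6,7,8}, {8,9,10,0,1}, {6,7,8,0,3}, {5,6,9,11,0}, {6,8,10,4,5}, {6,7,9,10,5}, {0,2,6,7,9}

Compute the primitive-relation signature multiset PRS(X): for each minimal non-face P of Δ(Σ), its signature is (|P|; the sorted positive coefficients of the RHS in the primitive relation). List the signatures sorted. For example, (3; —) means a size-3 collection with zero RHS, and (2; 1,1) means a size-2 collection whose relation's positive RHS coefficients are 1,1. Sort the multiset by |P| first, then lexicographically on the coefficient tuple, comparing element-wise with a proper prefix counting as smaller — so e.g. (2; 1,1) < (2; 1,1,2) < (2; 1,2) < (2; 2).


25 collections generate NE(X_Σ); each relation:

  P = {1,6}:  v_{1} + v_{6} = 0  ⇒ sig = (2; —)
  P = {2,8}:  v_{2} + v_{8} = v_{0} + v_{3}  ⇒ sig = (2; 1,1)
  P = {3,10}:  v_{3} + v_{10} = v_{6} + v_{7}  ⇒ sig = (2; 1,1)
  P = {4,7}:  v_{4} + v_{7} = v_{6} + v_{10}  ⇒ sig = (2; 1,1)
  P = {7,11}:  v_{7} + v_{11} = v_{5} + v_{6}  ⇒ sig = (2; 1,1)
  P = {10,11}:  v_{10} + v_{11} = v_{4} + v_{5}  ⇒ sig = (2; 1,1)
  P = {1,3}:  v_{1} + v_{3} = v_{0} + v_{5} + v_{7}  ⇒ sig = (2; 1,1,1)
  P = {1,4}:  v_{1} + v_{4} = v_{8} + v_{9} + v_{10}  ⇒ sig = (2; 1,1,1)
  P = {1,11}:  v_{1} + v_{11} = v_{5} + v_{8} + v_{9}  ⇒ sig = (2; 1,1,1)
  P = {2,11}:  v_{2} + v_{11} = v_{0} + v_{3} + v_{5} + v_{6} + v_{9}  ⇒ sig = (2; 1,1,1,1,1)
  P = {2,4}:  v_{2} + v_{4} = v_{0} + 2·v_{6} + v_{7} + v_{9}  ⇒ sig = (2; 1,1,1,2)
  P = {2,10}:  v_{2} + v_{10} = v_{0} + v_{6} + 2·v_{7} + v_{9}  ⇒ sig = (2; 1,1,1,2)
  P = {1,2}:  v_{1} + v_{2} = 2·v_{0} + v_{5} + 2·v_{7} + v_{9}  ⇒ sig = (2; 1,1,2,2)
  P = {3,11}:  v_{3} + v_{11} = v_{0} + 2·v_{5} + 2·v_{6}  ⇒ sig = (2; 1,2,2)
  P = {3,4}:  v_{3} + v_{4} = 2·v_{6}  ⇒ sig = (2; 2)
  P = {0,5,10}:  v_{0} + v_{5} + v_{10} = 0  ⇒ sig = (3; —)
  P = {7,8,9}:  v_{7} + v_{8} + v_{9} = 0  ⇒ sig = (3; —)
  P = {0,4,5}:  v_{0} + v_{4} + v_{5} = v_{6} + v_{8} + v_{9}  ⇒ sig = (3; 1,1,1)
  P = {3,8,9}:  v_{3} + v_{8} + v_{9} = v_{0} + v_{5} + v_{6}  ⇒ sig = (3; 1,1,1)
  P = {2,5,6}:  v_{2} + v_{5} + v_{6} = 2·v_{3} + v_{9}  ⇒ sig = (3; 1,2)
  P = {0,4,11}:  v_{0} + v_{4} + v_{11} = 2·v_{6} + 2·v_{8} + 2·v_{9}  ⇒ sig = (3; 2,2,2)
  P = {0,3,7,9}:  v_{0} + v_{3} + v_{7} + v_{9} = v_{2}  ⇒ sig = (4; 1)
  P = {0,5,6,7}:  v_{0} + v_{5} + v_{6} + v_{7} = v_{3}  ⇒ sig = (4; 1)
  P = {5,6,8,9}:  v_{5} + v_{6} + v_{8} + v_{9} = v_{11}  ⇒ sig = (4; 1)
  P = {6,8,9,10}:  v_{6} + v_{8} + v_{9} + v_{10} = v_{4}  ⇒ sig = (4; 1)

Signatures (|P|; sorted positive RHS coefficients), sorted:
{ (2; —),  (2; 1,1) ×5,  (2; 1,1,1) ×3,  (2; 1,1,1,1,1),  (2; 1,1,1,2) ×2,  (2; 1,1,2,2),  (2; 1,2,2),  (2; 2),  (3; —) ×2,  (3; 1,1,1) ×2,  (3; 1,2),  (3; 2,2,2),  (4; 1) ×4 }


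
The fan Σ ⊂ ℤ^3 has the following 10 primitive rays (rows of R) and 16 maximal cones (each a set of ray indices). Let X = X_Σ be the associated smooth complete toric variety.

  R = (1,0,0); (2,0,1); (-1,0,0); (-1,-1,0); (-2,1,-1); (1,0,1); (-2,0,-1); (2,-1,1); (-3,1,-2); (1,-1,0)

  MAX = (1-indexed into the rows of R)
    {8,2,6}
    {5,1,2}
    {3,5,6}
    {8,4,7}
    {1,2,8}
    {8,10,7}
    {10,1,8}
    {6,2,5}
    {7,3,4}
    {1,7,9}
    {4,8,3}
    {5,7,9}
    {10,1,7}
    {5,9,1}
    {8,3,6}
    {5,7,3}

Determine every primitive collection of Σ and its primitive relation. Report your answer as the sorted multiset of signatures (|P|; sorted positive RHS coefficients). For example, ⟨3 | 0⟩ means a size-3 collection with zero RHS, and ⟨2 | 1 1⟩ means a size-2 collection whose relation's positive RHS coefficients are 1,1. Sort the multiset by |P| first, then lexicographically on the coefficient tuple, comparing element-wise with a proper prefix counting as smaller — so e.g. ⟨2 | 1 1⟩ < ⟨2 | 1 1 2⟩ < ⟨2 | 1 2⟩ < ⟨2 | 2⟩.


24 collections generate NE(X_Σ); each relation:

  • {1,3}:  v_{1} + v_{3} = 0 ; sig = ⟨2 | 0⟩
  • {2,7}:  v_{2} + v_{7} = 0 ; sig = ⟨2 | 0⟩
  • {5,8}:  v_{5} + v_{8} = 0 ; sig = ⟨2 | 0⟩
  • {1,6}:  v_{1} + v_{6} = v_{2} ; sig = ⟨2 | 1⟩
  • {2,3}:  v_{2} + v_{3} = v_{6} ; sig = ⟨2 | 1⟩
  • {6,7}:  v_{6} + v_{7} = v_{3} ; sig = ⟨2 | 1⟩
  • {6,9}:  v_{6} + v_{9} = v_{5} ; sig = ⟨2 | 1⟩
  • {6,10}:  v_{6} + v_{10} = v_{8} ; sig = ⟨2 | 1⟩
  • {1,4}:  v_{1} + v_{4} = v_{7} + v_{8} ; sig = ⟨2 | 1 1⟩
  • {2,4}:  v_{2} + v_{4} = v_{3} + v_{8} ; sig = ⟨2 | 1 1⟩
  • {2,9}:  v_{2} + v_{9} = v_{1} + v_{5} ; sig = ⟨2 | 1 1⟩
  • {2,10}:  v_{2} + v_{10} = v_{1} + v_{8} ; sig = ⟨2 | 1 1⟩
  • {3,9}:  v_{3} + v_{9} = v_{5} + v_{7} ; sig = ⟨2 | 1 1⟩
  • {3,10}:  v_{3} + v_{10} = v_{7} + v_{8} ; sig = ⟨2 | 1 1⟩
  • {4,5}:  v_{4} + v_{5} = v_{3} + v_{7} ; sig = ⟨2 | 1 1⟩
  • {5,10}:  v_{5} + v_{10} = v_{1} + v_{7} ; sig = ⟨2 | 1 1⟩
  • {8,9}:  v_{8} + v_{9} = v_{1} + v_{7} ; sig = ⟨2 | 1 1⟩
  • {4,6}:  v_{4} + v_{6} = 2·v_{3} + v_{8} ; sig = ⟨2 | 1 2⟩
  • {4,9}:  v_{4} + v_{9} = 2·v_{7} ; sig = ⟨2 | 2⟩
  • {4,10}:  v_{4} + v_{10} = 2·v_{7} + 2·v_{8} ; sig = ⟨2 | 2 2⟩
  • {9,10}:  v_{9} + v_{10} = 2·v_{1} + 2·v_{7} ; sig = ⟨2 | 2 2⟩
  • {1,5,7}:  v_{1} + v_{5} + v_{7} = v_{9} ; sig = ⟨3 | 1⟩
  • {1,7,8}:  v_{1} + v_{7} + v_{8} = v_{10} ; sig = ⟨3 | 1⟩
  • {3,7,8}:  v_{3} + v_{7} + v_{8} = v_{4} ; sig = ⟨3 | 1⟩

Signatures (|P|; sorted positive RHS coefficients), sorted:
[⟨2 | 0⟩, ⟨2 | 0⟩, ⟨2 | 0⟩, ⟨2 | 1⟩, ⟨2 | 1⟩, ⟨2 | 1⟩, ⟨2 | 1⟩, ⟨2 | 1⟩, ⟨2 | 1 1⟩, ⟨2 | 1 1⟩, ⟨2 | 1 1⟩, ⟨2 | 1 1⟩, ⟨2 | 1 1⟩, ⟨2 | 1 1⟩, ⟨2 | 1 1⟩, ⟨2 | 1 1⟩, ⟨2 | 1 1⟩, ⟨2 | 1 2⟩, ⟨2 | 2⟩, ⟨2 | 2 2⟩, ⟨2 | 2 2⟩, ⟨3 | 1⟩, ⟨3 | 1⟩, ⟨3 | 1⟩]


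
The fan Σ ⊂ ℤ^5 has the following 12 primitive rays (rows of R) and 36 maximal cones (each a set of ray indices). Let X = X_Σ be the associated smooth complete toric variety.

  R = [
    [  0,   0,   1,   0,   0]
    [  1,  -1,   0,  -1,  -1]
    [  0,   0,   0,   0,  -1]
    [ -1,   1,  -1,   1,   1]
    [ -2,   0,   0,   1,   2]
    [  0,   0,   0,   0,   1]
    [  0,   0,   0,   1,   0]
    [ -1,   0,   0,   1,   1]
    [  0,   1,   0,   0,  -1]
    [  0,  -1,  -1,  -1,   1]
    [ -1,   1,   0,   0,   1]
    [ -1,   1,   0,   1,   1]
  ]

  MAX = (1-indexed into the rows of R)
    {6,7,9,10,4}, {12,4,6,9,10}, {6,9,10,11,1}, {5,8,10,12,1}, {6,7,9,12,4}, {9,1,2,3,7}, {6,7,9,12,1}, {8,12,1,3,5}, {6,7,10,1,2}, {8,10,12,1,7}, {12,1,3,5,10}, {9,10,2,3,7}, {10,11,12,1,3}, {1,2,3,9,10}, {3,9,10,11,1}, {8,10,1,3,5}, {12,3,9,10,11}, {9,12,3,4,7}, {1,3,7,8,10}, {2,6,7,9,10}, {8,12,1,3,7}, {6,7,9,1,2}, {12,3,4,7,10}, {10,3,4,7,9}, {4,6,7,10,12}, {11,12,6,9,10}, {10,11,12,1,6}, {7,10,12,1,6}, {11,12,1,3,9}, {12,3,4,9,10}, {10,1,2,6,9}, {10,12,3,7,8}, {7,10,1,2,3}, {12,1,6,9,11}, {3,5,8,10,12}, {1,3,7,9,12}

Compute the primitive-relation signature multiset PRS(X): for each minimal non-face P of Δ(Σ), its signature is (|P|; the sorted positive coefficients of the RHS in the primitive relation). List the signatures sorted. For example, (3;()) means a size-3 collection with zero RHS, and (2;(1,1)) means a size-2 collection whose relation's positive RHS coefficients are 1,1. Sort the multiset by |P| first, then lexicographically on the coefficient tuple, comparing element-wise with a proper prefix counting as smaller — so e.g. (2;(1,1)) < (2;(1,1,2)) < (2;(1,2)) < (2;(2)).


Primitive collections (23):

  P = {2,12}:  v_{2} + v_{12} = 0 ; sig = (2;())
  P = {3,6}:  v_{3} + v_{6} = 0 ; sig = (2;())
  P = {1,4}:  v_{1} + v_{4} = v_{12} ; sig = (2;(1))
  P = {7,11}:  v_{7} + v_{11} = v_{12} ; sig = (2;(1))
  P = {8,9}:  v_{8} + v_{9} = v_{3} + v_{12} ; sig = (2;(1,1))
  P = {2,4}:  v_{2} + v_{4} = v_{7} + v_{9} + v_{10} ; sig = (2;(1,1,1))
  P = {2,11}:  v_{2} + v_{11} = v_{1} + v_{9} + v_{10} ; sig = (2;(1,1,1))
  P = {2,5}:  v_{2} + v_{5} = v_{1} + v_{3} + v_{8} + v_{10} ; sig = (2;(1,1,1,1))
  P = {2,8}:  v_{2} + v_{8} = v_{1} + v_{3} + v_{7} + v_{10} ; sig = (2;(1,1,1,1))
  P = {5,6}:  v_{5} + v_{6} = v_{1} + v_{8} + v_{10} + v_{12} ; sig = (2;(1,1,1,1))
  P = {6,8}:  v_{6} + v_{8} = v_{1} + v_{7} + v_{10} + v_{12} ; sig = (2;(1,1,1,1))
  P = {4,5}:  v_{4} + v_{5} = v_{3} + v_{8} + v_{10} + 2·v_{12} ; sig = (2;(1,1,1,2))
  P = {4,8}:  v_{4} + v_{8} = v_{3} + v_{7} + v_{10} + 2·v_{12} ; sig = (2;(1,1,1,2))
  P = {8,11}:  v_{8} + v_{11} = v_{1} + v_{3} + v_{10} + 2·v_{12} ; sig = (2;(1,1,1,2))
  P = {4,11}:  v_{4} + v_{11} = v_{9} + v_{10} + 2·v_{12} ; sig = (2;(1,1,2))
  P = {5,9}:  v_{5} + v_{9} = v_{1} + 2·v_{3} + v_{10} + 2·v_{12} ; sig = (2;(1,1,2,2))
  P = {5,7}:  v_{5} + v_{7} = 2·v_{8} ; sig = (2;(2))
  P = {5,11}:  v_{5} + v_{11} = 2·v_{1} + 2·v_{3} + 2·v_{10} + 3·v_{12} ; sig = (2;(2,2,2,3))
  P = {1,7,9,10}:  v_{1} + v_{7} + v_{9} + v_{10} = 0 ; sig = (4;())
  P = {1,9,10,12}:  v_{1} + v_{9} + v_{10} + v_{12} = v_{11} ; sig = (4;(1))
  P = {7,9,10,12}:  v_{7} + v_{9} + v_{10} + v_{12} = v_{4} ; sig = (4;(1))
  P = {1,3,7,10,12}:  v_{1} + v_{3} + v_{7} + v_{10} + v_{12} = v_{8} ; sig = (5;(1))
  P = {1,3,8,10,12}:  v_{1} + v_{3} + v_{8} + v_{10} + v_{12} = v_{5} ; sig = (5;(1))

Hence PRS(X_Σ) =
    (2;())
    (2;())
    (2;(1))
    (2;(1))
    (2;(1,1))
    (2;(1,1,1))
    (2;(1,1,1))
    (2;(1,1,1,1))
    (2;(1,1,1,1))
    (2;(1,1,1,1))
    (2;(1,1,1,1))
    (2;(1,1,1,2))
    (2;(1,1,1,2))
    (2;(1,1,1,2))
    (2;(1,1,2))
    (2;(1,1,2,2))
    (2;(2))
    (2;(2,2,2,3))
    (4;())
    (4;(1))
    (4;(1))
    (5;(1))
    (5;(1))


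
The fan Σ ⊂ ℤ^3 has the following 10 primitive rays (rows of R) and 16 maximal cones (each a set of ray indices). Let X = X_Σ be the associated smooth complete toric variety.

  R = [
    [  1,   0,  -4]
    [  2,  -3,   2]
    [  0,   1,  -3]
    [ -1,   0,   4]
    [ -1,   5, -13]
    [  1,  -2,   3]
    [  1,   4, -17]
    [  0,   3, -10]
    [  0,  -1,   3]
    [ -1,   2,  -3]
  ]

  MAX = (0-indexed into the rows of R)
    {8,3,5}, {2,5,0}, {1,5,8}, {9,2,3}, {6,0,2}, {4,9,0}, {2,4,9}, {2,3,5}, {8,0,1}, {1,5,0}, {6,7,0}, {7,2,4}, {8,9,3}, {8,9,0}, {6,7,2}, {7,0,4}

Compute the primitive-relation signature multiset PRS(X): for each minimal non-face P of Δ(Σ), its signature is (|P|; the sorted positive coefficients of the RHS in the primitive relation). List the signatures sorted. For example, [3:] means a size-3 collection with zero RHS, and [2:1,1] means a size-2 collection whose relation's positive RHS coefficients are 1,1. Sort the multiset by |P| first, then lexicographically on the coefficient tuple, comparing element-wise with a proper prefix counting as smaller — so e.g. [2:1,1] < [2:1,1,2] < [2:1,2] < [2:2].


|primitive collections| = 25. Relations:

  {0,3}:  v_{0} + v_{3} = 0  so sig = [2:]
  {2,8}:  v_{2} + v_{8} = 0  so sig = [2:]
  {5,9}:  v_{5} + v_{9} = 0  so sig = [2:]
  {4,5}:  v_{4} + v_{5} = v_{7}  so sig = [2:1]
  {7,9}:  v_{7} + v_{9} = v_{4}  so sig = [2:1]
  {1,2}:  v_{1} + v_{2} = v_{0} + v_{5}  so sig = [2:1,1]
  {1,3}:  v_{1} + v_{3} = v_{5} + v_{8}  so sig = [2:1,1]
  {1,9}:  v_{1} + v_{9} = v_{0} + v_{8}  so sig = [2:1,1]
  {3,6}:  v_{3} + v_{6} = v_{2} + v_{7}  so sig = [2:1,1]
  {3,7}:  v_{3} + v_{7} = v_{2} + v_{9}  so sig = [2:1,1]
  {5,7}:  v_{5} + v_{7} = v_{0} + v_{2}  so sig = [2:1,1]
  {6,8}:  v_{6} + v_{8} = v_{0} + v_{7}  so sig = [2:1,1]
  {7,8}:  v_{7} + v_{8} = v_{0} + v_{9}  so sig = [2:1,1]
  {1,4}:  v_{1} + v_{4} = 2·v_{0} + v_{9}  so sig = [2:1,2]
  {3,4}:  v_{3} + v_{4} = v_{2} + 2·v_{9}  so sig = [2:1,2]
  {4,8}:  v_{4} + v_{8} = v_{0} + 2·v_{9}  so sig = [2:1,2]
  {1,6}:  v_{1} + v_{6} = 3·v_{0} + v_{2}  so sig = [2:1,3]
  {1,7}:  v_{1} + v_{7} = 2·v_{0}  so sig = [2:2]
  {6,9}:  v_{6} + v_{9} = 2·v_{7}  so sig = [2:2]
  {5,6}:  v_{5} + v_{6} = 2·v_{0} + 2·v_{2}  so sig = [2:2,2]
  {4,6}:  v_{4} + v_{6} = 3·v_{7}  so sig = [2:3]
  {0,2,7}:  v_{0} + v_{2} + v_{7} = v_{6}  so sig = [3:1]
  {0,2,9}:  v_{0} + v_{2} + v_{9} = v_{7}  so sig = [3:1]
  {0,5,8}:  v_{0} + v_{5} + v_{8} = v_{1}  so sig = [3:1]
  {0,2,4}:  v_{0} + v_{2} + v_{4} = 2·v_{7}  so sig = [3:2]

Hence PRS(X_Σ) =
[[2:], [2:], [2:], [2:1], [2:1], [2:1,1], [2:1,1], [2:1,1], [2:1,1], [2:1,1], [2:1,1], [2:1,1], [2:1,1], [2:1,2], [2:1,2], [2:1,2], [2:1,3], [2:2], [2:2], [2:2,2], [2:3], [3:1], [3:1], [3:1], [3:2]]


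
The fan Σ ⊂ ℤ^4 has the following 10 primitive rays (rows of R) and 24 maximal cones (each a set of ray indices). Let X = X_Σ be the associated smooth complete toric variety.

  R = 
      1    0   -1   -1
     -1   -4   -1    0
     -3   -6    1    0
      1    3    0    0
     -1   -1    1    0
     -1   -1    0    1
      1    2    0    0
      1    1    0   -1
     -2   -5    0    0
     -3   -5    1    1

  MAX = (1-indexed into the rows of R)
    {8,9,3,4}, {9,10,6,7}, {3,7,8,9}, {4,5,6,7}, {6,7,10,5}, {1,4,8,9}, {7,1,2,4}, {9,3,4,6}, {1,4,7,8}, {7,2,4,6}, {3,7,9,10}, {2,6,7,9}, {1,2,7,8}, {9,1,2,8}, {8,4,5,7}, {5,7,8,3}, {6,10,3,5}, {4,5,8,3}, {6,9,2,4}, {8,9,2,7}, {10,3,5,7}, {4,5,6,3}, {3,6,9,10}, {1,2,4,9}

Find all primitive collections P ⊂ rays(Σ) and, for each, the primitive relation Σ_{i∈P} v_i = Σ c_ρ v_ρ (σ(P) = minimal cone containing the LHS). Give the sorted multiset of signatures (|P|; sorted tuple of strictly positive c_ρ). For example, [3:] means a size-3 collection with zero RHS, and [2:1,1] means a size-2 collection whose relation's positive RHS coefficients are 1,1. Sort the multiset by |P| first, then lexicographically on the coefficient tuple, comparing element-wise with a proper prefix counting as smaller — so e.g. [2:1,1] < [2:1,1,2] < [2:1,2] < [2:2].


16 minimal non-faces of Δ(Σ) (on 10 rays):

  P = {6,8}:  v_{6} + v_{8} = 0 — sig = [2:]
  P = {1,10}:  v_{1} + v_{10} = v_{9} — sig = [2:1]
  P = {2,5}:  v_{2} + v_{5} = v_{9} — sig = [2:1]
  P = {5,9}:  v_{5} + v_{9} = v_{3} — sig = [2:1]
  P = {1,6}:  v_{1} + v_{6} = v_{2} + v_{4} — sig = [2:1,1]
  P = {4,10}:  v_{4} + v_{10} = v_{5} + v_{6} — sig = [2:1,1]
  P = {8,10}:  v_{8} + v_{10} = v_{3} + v_{7} — sig = [2:1,1]
  P = {1,5}:  v_{1} + v_{5} = v_{4} + v_{8} + v_{9} — sig = [2:1,1,1]
  P = {1,3}:  v_{1} + v_{3} = v_{4} + v_{8} + 2·v_{9} — sig = [2:1,1,2]
  P = {2,10}:  v_{2} + v_{10} = v_{6} + v_{7} + 2·v_{9} — sig = [2:1,1,2]
  P = {2,3}:  v_{2} + v_{3} = 2·v_{9} — sig = [2:2]
  P = {4,7,9}:  v_{4} + v_{7} + v_{9} = 0 — sig = [3:]
  P = {2,4,8}:  v_{2} + v_{4} + v_{8} = v_{1} — sig = [3:1]
  P = {3,4,7}:  v_{3} + v_{4} + v_{7} = v_{5} — sig = [3:1]
  P = {3,6,7}:  v_{3} + v_{6} + v_{7} = v_{10} — sig = [3:1]
  P = {1,7,9}:  v_{1} + v_{7} + v_{9} = v_{2} + v_{8} — sig = [3:1,1]

Signatures (|P|; sorted positive RHS coefficients), sorted:
[[2:], [2:1], [2:1], [2:1], [2:1,1], [2:1,1], [2:1,1], [2:1,1,1], [2:1,1,2], [2:1,1,2], [2:2], [3:], [3:1], [3:1], [3:1], [3:1,1]]
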